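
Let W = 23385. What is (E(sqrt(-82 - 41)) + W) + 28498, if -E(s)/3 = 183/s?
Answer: 51883 + 183*I*sqrt(123)/41 ≈ 51883.0 + 49.502*I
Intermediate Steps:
E(s) = -549/s
(E(sqrt(-82 - 41)) + W) + 28498 = (-549/sqrt(-82 - 41) + 23385) + 28498 = (-549*(-I*sqrt(123)/123) + 23385) + 28498 = (-(-183)*I*sqrt(123)/41 + 23385) + 28498 = (183*I*sqrt(123)/41 + 23385) + 28498 = (23385 + 183*I*sqrt(123)/41) + 28498 = 51883 + 183*I*sqrt(123)/41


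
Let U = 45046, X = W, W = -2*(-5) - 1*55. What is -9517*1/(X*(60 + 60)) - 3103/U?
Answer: 205973291/121624200 ≈ 1.6935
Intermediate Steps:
W = -45 (W = 10 - 55 = -45)
X = -45
-9517*1/(X*(60 + 60)) - 3103/U = -9517*(-1/(45*(60 + 60))) - 3103/45046 = -9517/((-45*120)) - 3103*1/45046 = -9517/(-5400) - 3103/45046 = -9517*(-1/5400) - 3103/45046 = 9517/5400 - 3103/45046 = 205973291/121624200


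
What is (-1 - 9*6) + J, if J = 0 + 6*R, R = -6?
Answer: -91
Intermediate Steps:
J = -36 (J = 0 + 6*(-6) = 0 - 36 = -36)
(-1 - 9*6) + J = (-1 - 9*6) - 36 = (-1 - 54) - 36 = -55 - 36 = -91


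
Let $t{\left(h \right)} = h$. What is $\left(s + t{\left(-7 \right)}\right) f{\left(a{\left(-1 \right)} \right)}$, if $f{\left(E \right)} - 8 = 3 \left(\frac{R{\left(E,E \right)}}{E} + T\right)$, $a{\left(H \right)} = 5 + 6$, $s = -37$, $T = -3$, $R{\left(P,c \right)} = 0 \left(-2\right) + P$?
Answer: $-88$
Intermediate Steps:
$R{\left(P,c \right)} = P$ ($R{\left(P,c \right)} = 0 + P = P$)
$a{\left(H \right)} = 11$
$f{\left(E \right)} = 2$ ($f{\left(E \right)} = 8 + 3 \left(\frac{E}{E} - 3\right) = 8 + 3 \left(1 - 3\right) = 8 + 3 \left(-2\right) = 8 - 6 = 2$)
$\left(s + t{\left(-7 \right)}\right) f{\left(a{\left(-1 \right)} \right)} = \left(-37 - 7\right) 2 = \left(-44\right) 2 = -88$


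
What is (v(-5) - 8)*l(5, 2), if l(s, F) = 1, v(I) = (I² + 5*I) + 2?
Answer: -6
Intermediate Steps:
v(I) = 2 + I² + 5*I
(v(-5) - 8)*l(5, 2) = ((2 + (-5)² + 5*(-5)) - 8)*1 = ((2 + 25 - 25) - 8)*1 = (2 - 8)*1 = -6*1 = -6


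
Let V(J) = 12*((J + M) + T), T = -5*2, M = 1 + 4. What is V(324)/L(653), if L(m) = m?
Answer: 3828/653 ≈ 5.8622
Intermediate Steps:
M = 5
T = -10
V(J) = -60 + 12*J (V(J) = 12*((J + 5) - 10) = 12*((5 + J) - 10) = 12*(-5 + J) = -60 + 12*J)
V(324)/L(653) = (-60 + 12*324)/653 = (-60 + 3888)*(1/653) = 3828*(1/653) = 3828/653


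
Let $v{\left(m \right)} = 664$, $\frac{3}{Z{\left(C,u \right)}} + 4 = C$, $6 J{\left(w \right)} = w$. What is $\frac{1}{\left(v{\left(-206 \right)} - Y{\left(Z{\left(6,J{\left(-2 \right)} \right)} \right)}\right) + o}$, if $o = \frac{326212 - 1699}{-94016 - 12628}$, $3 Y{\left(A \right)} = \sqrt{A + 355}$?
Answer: $\frac{7517026612332}{4967981194434233} + \frac{1895490456 \sqrt{1426}}{4967981194434233} \approx 0.0015275$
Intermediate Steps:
$J{\left(w \right)} = \frac{w}{6}$
$Z{\left(C,u \right)} = \frac{3}{-4 + C}$
$Y{\left(A \right)} = \frac{\sqrt{355 + A}}{3}$ ($Y{\left(A \right)} = \frac{\sqrt{A + 355}}{3} = \frac{\sqrt{355 + A}}{3}$)
$o = - \frac{108171}{35548}$ ($o = \frac{324513}{-106644} = 324513 \left(- \frac{1}{106644}\right) = - \frac{108171}{35548} \approx -3.043$)
$\frac{1}{\left(v{\left(-206 \right)} - Y{\left(Z{\left(6,J{\left(-2 \right)} \right)} \right)}\right) + o} = \frac{1}{\left(664 - \frac{\sqrt{355 + \frac{3}{-4 + 6}}}{3}\right) - \frac{108171}{35548}} = \frac{1}{\left(664 - \frac{\sqrt{355 + \frac{3}{2}}}{3}\right) - \frac{108171}{35548}} = \frac{1}{\left(664 - \frac{\sqrt{\frac{713}{2}}}{3}\right) - \frac{108171}{35548}} = \frac{1}{\left(664 - \frac{\frac{1}{2} \sqrt{1426}}{3}\right) - \frac{108171}{35548}} = \frac{1}{\left(664 - \frac{\sqrt{1426}}{6}\right) - \frac{108171}{35548}} = \frac{1}{\frac{23495701}{35548} - \frac{\sqrt{1426}}{6}}$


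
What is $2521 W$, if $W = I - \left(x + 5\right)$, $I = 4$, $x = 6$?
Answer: $-17647$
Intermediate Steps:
$W = -7$ ($W = 4 - \left(6 + 5\right) = 4 - 11 = -7$)
$2521 W = 2521 \left(-7\right) = -17647$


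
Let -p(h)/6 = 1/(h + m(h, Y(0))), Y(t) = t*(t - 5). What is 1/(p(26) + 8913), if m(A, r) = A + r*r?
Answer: 26/231735 ≈ 0.00011220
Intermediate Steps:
Y(t) = t*(-5 + t)
m(A, r) = A + r²
p(h) = -3/h (p(h) = -6/(h + (h + (0*(-5 + 0))²)) = -6/(h + (h + (0*(-5))²)) = -6/(h + (h + 0²)) = -6/(h + (h + 0)) = -6/(h + h) = -6*1/(2*h) = -3/h)
1/(p(26) + 8913) = 1/(-3/26 + 8913) = 1/(231735/26) = 26/231735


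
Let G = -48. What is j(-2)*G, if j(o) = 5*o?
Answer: 480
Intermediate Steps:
j(-2)*G = (5*(-2))*(-48) = -10*(-48) = 480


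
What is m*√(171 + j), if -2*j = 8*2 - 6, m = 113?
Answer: 113*√166 ≈ 1455.9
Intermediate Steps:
j = -5 (j = -(8*2 - 6)/2 = -(16 - 6)/2 = -½*10 = -5)
m*√(171 + j) = 113*√(171 - 5) = 113*√166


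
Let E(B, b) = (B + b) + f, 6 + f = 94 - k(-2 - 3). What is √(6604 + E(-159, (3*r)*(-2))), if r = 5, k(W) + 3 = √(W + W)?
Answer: √(6506 - I*√10) ≈ 80.66 - 0.0196*I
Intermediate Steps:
k(W) = -3 + √2*√W (k(W) = -3 + √(W + W) = -3 + √(2*W) = -3 + √2*√W)
f = 91 - I*√10 (f = -6 + (94 - (-3 + √2*√(-2 - 3))) = -6 + (94 - (-3 + √2*√(-5))) = -6 + (94 - (-3 + √2*(I*√5))) = -6 + (94 - (-3 + I*√10)) = -6 + (94 + (3 - I*√10)) = -6 + (97 - I*√10) = 91 - I*√10 ≈ 91.0 - 3.1623*I)
E(B, b) = 91 + B + b - I*√10 (E(B, b) = (B + b) + (91 - I*√10) = 91 + B + b - I*√10)
√(6604 + E(-159, (3*r)*(-2))) = √(6604 + (91 - 159 + (3*5)*(-2) - I*√10)) = √(6604 + (91 - 159 + 15*(-2) - I*√10)) = √(6604 + (91 - 159 - 30 - I*√10)) = √(6604 + (-98 - I*√10)) = √(6506 - I*√10)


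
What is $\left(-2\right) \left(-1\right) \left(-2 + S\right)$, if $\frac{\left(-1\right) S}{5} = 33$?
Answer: $-334$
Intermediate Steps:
$S = -165$ ($S = \left(-5\right) 33 = -165$)
$\left(-2\right) \left(-1\right) \left(-2 + S\right) = \left(-2\right) \left(-1\right) \left(-2 - 165\right) = 2 \left(-167\right) = -334$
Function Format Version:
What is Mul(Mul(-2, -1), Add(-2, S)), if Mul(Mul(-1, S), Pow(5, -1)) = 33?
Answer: -334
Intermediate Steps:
S = -165 (S = Mul(-5, 33) = -165)
Mul(Mul(-2, -1), Add(-2, S)) = Mul(Mul(-2, -1), Add(-2, -165)) = Mul(2, -167) = -334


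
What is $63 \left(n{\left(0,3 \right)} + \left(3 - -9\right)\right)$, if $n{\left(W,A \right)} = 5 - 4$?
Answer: $819$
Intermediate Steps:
$n{\left(W,A \right)} = 1$
$63 \left(n{\left(0,3 \right)} + \left(3 - -9\right)\right) = 63 \left(1 + \left(3 - -9\right)\right) = 63 \left(1 + \left(3 + 9\right)\right) = 63 \left(1 + 12\right) = 63 \cdot 13 = 819$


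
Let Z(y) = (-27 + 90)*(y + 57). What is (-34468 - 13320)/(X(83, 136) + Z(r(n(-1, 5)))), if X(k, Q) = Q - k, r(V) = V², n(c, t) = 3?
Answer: -47788/4211 ≈ -11.348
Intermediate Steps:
Z(y) = 3591 + 63*y (Z(y) = 63*(57 + y) = 3591 + 63*y)
(-34468 - 13320)/(X(83, 136) + Z(r(n(-1, 5)))) = (-34468 - 13320)/((136 - 1*83) + (3591 + 63*3²)) = -47788/((136 - 83) + (3591 + 63*9)) = -47788/(53 + (3591 + 567)) = -47788/(53 + 4158) = -47788/4211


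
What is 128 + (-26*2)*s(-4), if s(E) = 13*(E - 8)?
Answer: 8240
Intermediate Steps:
s(E) = -104 + 13*E (s(E) = 13*(-8 + E) = -104 + 13*E)
128 + (-26*2)*s(-4) = 128 + (-26*2)*(-104 + 13*(-4)) = 128 - 52*(-104 - 52) = 128 - 52*(-156) = 128 + 8112 = 8240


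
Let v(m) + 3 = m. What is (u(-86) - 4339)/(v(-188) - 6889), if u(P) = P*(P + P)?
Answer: -10453/7080 ≈ -1.4764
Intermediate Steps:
v(m) = -3 + m
u(P) = 2*P**2 (u(P) = P*(2*P) = 2*P**2)
(u(-86) - 4339)/(v(-188) - 6889) = (2*(-86)**2 - 4339)/((-3 - 188) - 6889) = (2*7396 - 4339)/(-191 - 6889) = (14792 - 4339)/(-7080) = 10453*(-1/7080) = -10453/7080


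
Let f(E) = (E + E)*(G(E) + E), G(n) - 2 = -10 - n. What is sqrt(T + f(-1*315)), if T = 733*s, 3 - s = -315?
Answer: sqrt(238134) ≈ 487.99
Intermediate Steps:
s = 318 (s = 3 - 1*(-315) = 3 + 315 = 318)
G(n) = -8 - n (G(n) = 2 + (-10 - n) = -8 - n)
T = 233094 (T = 733*318 = 233094)
f(E) = -16*E (f(E) = (E + E)*((-8 - E) + E) = (2*E)*(-8) = -16*E)
sqrt(T + f(-1*315)) = sqrt(233094 - (-16)*315) = sqrt(233094 - 16*(-315)) = sqrt(233094 + 5040) = sqrt(238134)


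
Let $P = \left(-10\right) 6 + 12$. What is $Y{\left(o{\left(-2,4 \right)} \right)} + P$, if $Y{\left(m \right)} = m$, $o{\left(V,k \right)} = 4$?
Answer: $-44$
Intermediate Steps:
$P = -48$ ($P = -60 + 12 = -48$)
$Y{\left(o{\left(-2,4 \right)} \right)} + P = 4 - 48 = -44$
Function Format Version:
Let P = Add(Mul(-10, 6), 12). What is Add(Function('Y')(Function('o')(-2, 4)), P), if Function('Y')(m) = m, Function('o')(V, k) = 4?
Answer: -44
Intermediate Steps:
P = -48 (P = Add(-60, 12) = -48)
Add(Function('Y')(Function('o')(-2, 4)), P) = Add(4, -48) = -44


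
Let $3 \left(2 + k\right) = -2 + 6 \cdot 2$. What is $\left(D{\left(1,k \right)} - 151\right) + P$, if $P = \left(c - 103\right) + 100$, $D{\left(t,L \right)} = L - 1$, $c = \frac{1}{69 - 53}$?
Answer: $- \frac{7373}{48} \approx -153.6$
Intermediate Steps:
$c = \frac{1}{16} \approx 0.0625$
$k = \frac{4}{3}$ ($k = -2 + \frac{-2 + 6 \cdot 2}{3} = -2 + \frac{-2 + 12}{3} = -2 + \frac{1}{3} \cdot 10 = -2 + \frac{10}{3} = \frac{4}{3} \approx 1.3333$)
$D{\left(t,L \right)} = -1 + L$
$P = - \frac{47}{16}$ ($P = \left(\frac{1}{16} - 103\right) + 100 = - \frac{1647}{16} + 100 = - \frac{47}{16} \approx -2.9375$)
$\left(D{\left(1,k \right)} - 151\right) + P = \left(\left(-1 + \frac{4}{3}\right) - 151\right) - \frac{47}{16} = \left(\frac{1}{3} - 151\right) - \frac{47}{16} = - \frac{452}{3} - \frac{47}{16} = - \frac{7373}{48}$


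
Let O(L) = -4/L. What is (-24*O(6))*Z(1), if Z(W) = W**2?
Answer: 16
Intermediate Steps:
(-24*O(6))*Z(1) = -(-96)/6*1**2 = -(-96)/6*1 = -24*(-2/3)*1 = 16*1 = 16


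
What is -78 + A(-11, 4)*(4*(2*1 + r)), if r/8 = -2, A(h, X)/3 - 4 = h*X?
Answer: 6642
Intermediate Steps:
A(h, X) = 12 + 3*X*h (A(h, X) = 12 + 3*(h*X) = 12 + 3*(X*h) = 12 + 3*X*h)
r = -16 (r = 8*(-2) = -16)
-78 + A(-11, 4)*(4*(2*1 + r)) = -78 + (12 + 3*4*(-11))*(4*(2*1 - 16)) = -78 + (12 - 132)*(4*(2 - 16)) = -78 - 480*(-14) = -78 - 120*(-56) = -78 + 6720 = 6642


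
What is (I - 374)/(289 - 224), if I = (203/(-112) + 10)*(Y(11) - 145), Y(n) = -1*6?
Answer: -5153/208 ≈ -24.774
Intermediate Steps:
Y(n) = -6
I = -19781/16 (I = (203/(-112) + 10)*(-6 - 145) = (203*(-1/112) + 10)*(-151) = (-29/16 + 10)*(-151) = (131/16)*(-151) = -19781/16 ≈ -1236.3)
(I - 374)/(289 - 224) = (-19781/16 - 374)/(289 - 224) = -25765/16/65 = -25765/16*1/65 = -5153/208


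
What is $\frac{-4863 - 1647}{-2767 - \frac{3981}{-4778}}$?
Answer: $\frac{6220956}{2643349} \approx 2.3534$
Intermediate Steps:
$\frac{-4863 - 1647}{-2767 - \frac{3981}{-4778}} = - \frac{6510}{-2767 - - \frac{3981}{4778}} = - \frac{6510}{-2767 + \frac{3981}{4778}} = - \frac{6510}{- \frac{13216745}{4778}} = \left(-6510\right) \left(- \frac{4778}{13216745}\right) = \frac{6220956}{2643349}$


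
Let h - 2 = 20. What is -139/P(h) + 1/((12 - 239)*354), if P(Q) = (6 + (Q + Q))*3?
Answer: -930826/1004475 ≈ -0.92668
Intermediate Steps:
h = 22 (h = 2 + 20 = 22)
P(Q) = 18 + 6*Q (P(Q) = (6 + 2*Q)*3 = 18 + 6*Q)
-139/P(h) + 1/((12 - 239)*354) = -139/(18 + 6*22) + 1/((12 - 239)*354) = -139/(18 + 132) + (1/354)/(-227) = -139/150 - 1/227*1/354 = -139*1/150 - 1/80358 = -139/150 - 1/80358 = -930826/1004475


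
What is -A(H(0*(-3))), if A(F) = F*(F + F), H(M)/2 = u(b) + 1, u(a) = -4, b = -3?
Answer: -72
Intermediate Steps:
H(M) = -6 (H(M) = 2*(-4 + 1) = 2*(-3) = -6)
A(F) = 2*F² (A(F) = F*(2*F) = 2*F²)
-A(H(0*(-3))) = -2*(-6)² = -2*36 = -1*72 = -72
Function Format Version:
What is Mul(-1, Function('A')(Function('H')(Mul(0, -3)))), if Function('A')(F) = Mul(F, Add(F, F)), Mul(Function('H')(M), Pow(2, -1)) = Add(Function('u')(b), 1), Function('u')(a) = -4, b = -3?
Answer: -72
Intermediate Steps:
Function('H')(M) = -6 (Function('H')(M) = Mul(2, Add(-4, 1)) = Mul(2, -3) = -6)
Function('A')(F) = Mul(2, Pow(F, 2)) (Function('A')(F) = Mul(F, Mul(2, F)) = Mul(2, Pow(F, 2)))
Mul(-1, Function('A')(Function('H')(Mul(0, -3)))) = Mul(-1, Mul(2, Pow(-6, 2))) = Mul(-1, Mul(2, 36)) = Mul(-1, 72) = -72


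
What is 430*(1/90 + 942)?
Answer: 3645583/9 ≈ 4.0507e+5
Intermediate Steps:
430*(1/90 + 942) = 430*(84781/90) = 3645583/9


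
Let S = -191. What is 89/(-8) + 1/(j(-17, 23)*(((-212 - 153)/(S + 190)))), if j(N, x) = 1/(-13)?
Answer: -32589/2920 ≈ -11.161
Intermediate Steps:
j(N, x) = -1/13
89/(-8) + 1/(j(-17, 23)*(((-212 - 153)/(S + 190)))) = 89/(-8) + 1/((-1/13)*(((-212 - 153)/(-191 + 190)))) = 89*(-1/8) - 13/((-365/(-1))) = -89/8 - 13/((-365*(-1))) = -89/8 - 13/365 = -32589/2920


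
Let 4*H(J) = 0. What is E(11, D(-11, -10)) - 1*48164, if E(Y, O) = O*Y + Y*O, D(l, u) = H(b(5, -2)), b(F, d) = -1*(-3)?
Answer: -48164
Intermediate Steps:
b(F, d) = 3
H(J) = 0 (H(J) = (¼)*0 = 0)
D(l, u) = 0
E(Y, O) = 2*O*Y (E(Y, O) = O*Y + O*Y = 2*O*Y)
E(11, D(-11, -10)) - 1*48164 = 2*0*11 - 1*48164 = 0 - 48164 = -48164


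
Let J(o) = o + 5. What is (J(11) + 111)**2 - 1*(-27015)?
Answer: 43144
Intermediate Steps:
J(o) = 5 + o
(J(11) + 111)**2 - 1*(-27015) = ((5 + 11) + 111)**2 - 1*(-27015) = (16 + 111)**2 + 27015 = 127**2 + 27015 = 16129 + 27015 = 43144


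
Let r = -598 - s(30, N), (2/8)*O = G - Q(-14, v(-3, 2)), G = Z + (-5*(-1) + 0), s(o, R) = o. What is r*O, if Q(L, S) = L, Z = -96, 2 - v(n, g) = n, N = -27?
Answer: 193424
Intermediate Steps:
v(n, g) = 2 - n
G = -91 (G = -96 + (-5*(-1) + 0) = -96 + (5 + 0) = -96 + 5 = -91)
O = -308 (O = 4*(-91 - 1*(-14)) = 4*(-91 + 14) = 4*(-77) = -308)
r = -628 (r = -598 - 1*30 = -598 - 30 = -628)
r*O = -628*(-308) = 193424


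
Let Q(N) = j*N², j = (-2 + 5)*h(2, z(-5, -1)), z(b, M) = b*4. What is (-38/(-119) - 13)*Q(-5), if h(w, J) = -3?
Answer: 339525/119 ≈ 2853.2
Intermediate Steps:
z(b, M) = 4*b
j = -9 (j = (-2 + 5)*(-3) = 3*(-3) = -9)
Q(N) = -9*N²
(-38/(-119) - 13)*Q(-5) = (-38/(-119) - 13)*(-9*(-5)²) = (-38*(-1/119) - 13)*(-9*25) = (38/119 - 13)*(-225) = -1509/119*(-225) = 339525/119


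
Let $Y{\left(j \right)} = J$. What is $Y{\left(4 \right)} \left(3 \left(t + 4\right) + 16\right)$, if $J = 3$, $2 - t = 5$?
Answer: $57$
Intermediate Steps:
$t = -3$ ($t = 2 - 5 = -3$)
$Y{\left(j \right)} = 3$
$Y{\left(4 \right)} \left(3 \left(t + 4\right) + 16\right) = 3 \left(3 \left(-3 + 4\right) + 16\right) = 3 \left(3 \cdot 1 + 16\right) = 3 \left(3 + 16\right) = 3 \cdot 19 = 57$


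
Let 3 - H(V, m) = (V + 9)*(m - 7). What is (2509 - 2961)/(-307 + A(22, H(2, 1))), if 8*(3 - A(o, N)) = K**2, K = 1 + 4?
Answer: 3616/2457 ≈ 1.4717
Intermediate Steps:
K = 5
H(V, m) = 3 - (-7 + m)*(9 + V) (H(V, m) = 3 - (V + 9)*(m - 7) = 3 - (9 + V)*(-7 + m) = 3 - (-7 + m)*(9 + V))
A(o, N) = -1/8 (A(o, N) = 3 - 1/8*5**2 = 3 - 1/8*25 = 3 - 25/8 = -1/8)
(2509 - 2961)/(-307 + A(22, H(2, 1))) = (2509 - 2961)/(-307 - 1/8) = -452/(-2457/8) = -452*(-8/2457) = 3616/2457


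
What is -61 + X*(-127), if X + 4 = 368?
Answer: -46289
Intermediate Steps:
X = 364 (X = -4 + 368 = 364)
-61 + X*(-127) = -61 + 364*(-127) = -61 - 46228 = -46289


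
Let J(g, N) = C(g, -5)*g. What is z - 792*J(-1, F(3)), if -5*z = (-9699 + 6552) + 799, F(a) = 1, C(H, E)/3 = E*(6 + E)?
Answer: -57052/5 ≈ -11410.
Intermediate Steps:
C(H, E) = 3*E*(6 + E) (C(H, E) = 3*(E*(6 + E)) = 3*E*(6 + E))
J(g, N) = -15*g (J(g, N) = (3*(-5)*(6 - 5))*g = (3*(-5)*1)*g = -15*g)
z = 2348/5 (z = -((-9699 + 6552) + 799)/5 = -(-3147 + 799)/5 = -1/5*(-2348) = 2348/5 ≈ 469.60)
z - 792*J(-1, F(3)) = 2348/5 - 792*(-15*(-1)) = 2348/5 - 792*15 = 2348/5 - 1*11880 = 2348/5 - 11880 = -57052/5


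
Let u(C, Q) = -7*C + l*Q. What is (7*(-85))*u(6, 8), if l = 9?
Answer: -17850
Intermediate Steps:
u(C, Q) = -7*C + 9*Q
(7*(-85))*u(6, 8) = (7*(-85))*(-7*6 + 9*8) = -595*(-42 + 72) = -595*30 = -17850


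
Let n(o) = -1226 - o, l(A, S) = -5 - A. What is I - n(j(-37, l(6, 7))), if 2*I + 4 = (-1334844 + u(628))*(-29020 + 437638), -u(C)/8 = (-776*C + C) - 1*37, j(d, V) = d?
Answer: 522837356255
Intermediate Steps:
u(C) = 296 + 6200*C (u(C) = -8*((-776*C + C) - 1*37) = -8*(-775*C - 37) = -8*(-37 - 775*C) = 296 + 6200*C)
I = 522837355066 (I = -2 + ((-1334844 + (296 + 6200*628))*(-29020 + 437638))/2 = -2 + ((-1334844 + (296 + 3893600))*408618)/2 = -2 + ((-1334844 + 3893896)*408618)/2 = -2 + (2559052*408618)/2 = -2 + (1/2)*1045674710136 = -2 + 522837355068 = 522837355066)
I - n(j(-37, l(6, 7))) = 522837355066 - (-1226 - 1*(-37)) = 522837355066 - (-1226 + 37) = 522837355066 - 1*(-1189) = 522837355066 + 1189 = 522837356255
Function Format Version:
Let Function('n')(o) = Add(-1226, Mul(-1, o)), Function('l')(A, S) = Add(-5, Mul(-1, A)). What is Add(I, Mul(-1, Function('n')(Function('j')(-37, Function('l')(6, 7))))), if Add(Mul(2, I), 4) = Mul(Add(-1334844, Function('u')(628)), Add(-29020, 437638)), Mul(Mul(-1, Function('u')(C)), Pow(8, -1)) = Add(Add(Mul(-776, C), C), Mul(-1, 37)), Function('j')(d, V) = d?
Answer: 522837356255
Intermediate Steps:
Function('u')(C) = Add(296, Mul(6200, C)) (Function('u')(C) = Mul(-8, Add(Add(Mul(-776, C), C), Mul(-1, 37))) = Mul(-8, Add(Mul(-775, C), -37)) = Mul(-8, Add(-37, Mul(-775, C))) = Add(296, Mul(6200, C)))
I = 522837355066 (I = Add(-2, Mul(Rational(1, 2), Mul(Add(-1334844, Add(296, Mul(6200, 628))), Add(-29020, 437638)))) = Add(-2, Mul(Rational(1, 2), Mul(Add(-1334844, Add(296, 3893600)), 408618))) = Add(-2, Mul(Rational(1, 2), Mul(Add(-1334844, 3893896), 408618))) = Add(-2, Mul(Rational(1, 2), Mul(2559052, 408618))) = Add(-2, Mul(Rational(1, 2), 1045674710136)) = Add(-2, 522837355068) = 522837355066)
Add(I, Mul(-1, Function('n')(Function('j')(-37, Function('l')(6, 7))))) = Add(522837355066, Mul(-1, Add(-1226, Mul(-1, -37)))) = Add(522837355066, Mul(-1, Add(-1226, 37))) = Add(522837355066, Mul(-1, -1189)) = Add(522837355066, 1189) = 522837356255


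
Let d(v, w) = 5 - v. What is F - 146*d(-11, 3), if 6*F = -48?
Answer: -2344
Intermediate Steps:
F = -8 (F = (⅙)*(-48) = -8)
F - 146*d(-11, 3) = -8 - 146*(5 - 1*(-11)) = -8 - 146*(5 + 11) = -8 - 146*16 = -8 - 2336 = -2344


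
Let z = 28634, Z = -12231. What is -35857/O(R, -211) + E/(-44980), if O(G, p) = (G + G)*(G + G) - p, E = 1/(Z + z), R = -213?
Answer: -26455543629267/134049929507780 ≈ -0.19736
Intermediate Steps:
E = 1/16403 (E = 1/(-12231 + 28634) = 1/16403 ≈ 6.0964e-5)
O(G, p) = -p + 4*G² (O(G, p) = (2*G)*(2*G) - p = 4*G² - p = -p + 4*G²)
-35857/O(R, -211) + E/(-44980) = -35857/(-1*(-211) + 4*(-213)²) + (1/16403)/(-44980) = -35857/(211 + 4*45369) + (1/16403)*(-1/44980) = -35857/(211 + 181476) - 1/737806940 = -35857/181687 - 1/737806940 = -26455543629267/134049929507780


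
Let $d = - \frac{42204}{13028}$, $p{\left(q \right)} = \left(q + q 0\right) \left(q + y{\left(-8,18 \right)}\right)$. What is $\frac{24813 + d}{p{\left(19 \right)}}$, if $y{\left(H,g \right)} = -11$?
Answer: $\frac{40402695}{247532} \approx 163.22$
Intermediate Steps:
$p{\left(q \right)} = q \left(-11 + q\right)$ ($p{\left(q \right)} = \left(q + q 0\right) \left(q - 11\right) = \left(q + 0\right) \left(-11 + q\right) = q \left(-11 + q\right)$)
$d = - \frac{10551}{3257}$ ($d = \left(-42204\right) \frac{1}{13028} = - \frac{10551}{3257} \approx -3.2395$)
$\frac{24813 + d}{p{\left(19 \right)}} = \frac{24813 - \frac{10551}{3257}}{19 \left(-11 + 19\right)} = \frac{80805390}{3257 \cdot 19 \cdot 8} = \frac{80805390}{3257 \cdot 152} = \frac{80805390}{3257} \cdot \frac{1}{152} = \frac{40402695}{247532}$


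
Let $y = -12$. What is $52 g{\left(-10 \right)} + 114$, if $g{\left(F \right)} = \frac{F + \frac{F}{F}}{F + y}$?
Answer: $\frac{1488}{11} \approx 135.27$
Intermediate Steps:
$g{\left(F \right)} = \frac{1 + F}{-12 + F}$ ($g{\left(F \right)} = \frac{F + \frac{F}{F}}{F - 12} = \frac{F + 1}{-12 + F} = \frac{1 + F}{-12 + F}$)
$52 g{\left(-10 \right)} + 114 = 52 \frac{1 - 10}{-12 - 10} + 114 = 52 \frac{1}{-22} \left(-9\right) + 114 = 52 \left(\left(- \frac{1}{22}\right) \left(-9\right)\right) + 114 = 52 \cdot \frac{9}{22} + 114 = \frac{234}{11} + 114 = \frac{1488}{11}$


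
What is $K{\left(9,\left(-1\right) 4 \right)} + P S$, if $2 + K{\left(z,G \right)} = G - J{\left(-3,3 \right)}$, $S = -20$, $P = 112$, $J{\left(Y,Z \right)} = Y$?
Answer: $-2243$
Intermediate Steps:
$K{\left(z,G \right)} = 1 + G$ ($K{\left(z,G \right)} = -2 + \left(G - -3\right) = -2 + \left(G + 3\right) = -2 + \left(3 + G\right) = 1 + G$)
$K{\left(9,\left(-1\right) 4 \right)} + P S = \left(1 - 4\right) + 112 \left(-20\right) = \left(1 - 4\right) - 2240 = -3 - 2240 = -2243$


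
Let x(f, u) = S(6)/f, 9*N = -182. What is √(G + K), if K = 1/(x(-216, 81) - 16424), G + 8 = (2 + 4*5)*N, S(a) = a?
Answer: 4*I*√89059159955435/1773795 ≈ 21.281*I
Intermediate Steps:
N = -182/9 (N = (⅑)*(-182) = -182/9 ≈ -20.222)
x(f, u) = 6/f
G = -4076/9 (G = -8 + (2 + 4*5)*(-182/9) = -8 + (2 + 20)*(-182/9) = -8 + 22*(-182/9) = -8 - 4004/9 = -4076/9 ≈ -452.89)
K = -36/591265 (K = 1/(6/(-216) - 16424) = 1/(6*(-1/216) - 16424) = 1/(-1/36 - 16424) = 1/(-591265/36) = -36/591265 ≈ -6.0886e-5)
√(G + K) = √(-4076/9 - 36/591265) = √(-2409996464/5321385) = 4*I*√89059159955435/1773795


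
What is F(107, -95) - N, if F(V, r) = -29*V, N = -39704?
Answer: 36601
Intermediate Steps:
F(107, -95) - N = -29*107 - 1*(-39704) = -3103 + 39704 = 36601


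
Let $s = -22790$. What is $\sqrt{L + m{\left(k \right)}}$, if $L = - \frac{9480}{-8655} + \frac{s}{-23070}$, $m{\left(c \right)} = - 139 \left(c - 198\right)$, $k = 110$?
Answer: $\frac{\sqrt{21677951706275445}}{1331139} \approx 110.61$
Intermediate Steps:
$m{\left(c \right)} = 27522 - 139 c$ ($m{\left(c \right)} = - 139 \left(-198 + c\right) = 27522 - 139 c$)
$L = \frac{2773007}{1331139}$ ($L = - \frac{9480}{-8655} - \frac{22790}{-23070} = \left(-9480\right) \left(- \frac{1}{8655}\right) - - \frac{2279}{2307} = \frac{632}{577} + \frac{2279}{2307} = \frac{2773007}{1331139} \approx 2.0832$)
$\sqrt{L + m{\left(k \right)}} = \sqrt{\frac{2773007}{1331139} + \left(27522 - 15290\right)} = \sqrt{\frac{2773007}{1331139} + 12232} = \sqrt{\frac{16285265255}{1331139}} = \frac{\sqrt{21677951706275445}}{1331139}$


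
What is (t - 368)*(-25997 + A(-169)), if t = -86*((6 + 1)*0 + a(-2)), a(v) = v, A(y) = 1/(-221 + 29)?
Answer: 244579825/48 ≈ 5.0954e+6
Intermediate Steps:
A(y) = -1/192 (A(y) = 1/(-192) = -1/192)
t = 172 (t = -86*((6 + 1)*0 - 2) = -86*(7*0 - 2) = -86*(0 - 2) = -86*(-2) = 172)
(t - 368)*(-25997 + A(-169)) = (172 - 368)*(-25997 - 1/192) = -196*(-4991425/192) = 244579825/48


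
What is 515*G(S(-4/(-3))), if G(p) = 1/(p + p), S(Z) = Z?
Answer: 1545/8 ≈ 193.13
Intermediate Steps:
G(p) = 1/(2*p)
515*G(S(-4/(-3))) = 515*(1/(2*((-4/(-3))))) = 515*(1/(2*((-4*(-⅓))))) = 515*(1/(2*(4/3))) = 515*((½)*(¾)) = 515*(3/8) = 1545/8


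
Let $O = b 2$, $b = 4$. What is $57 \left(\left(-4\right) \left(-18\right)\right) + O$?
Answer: $4112$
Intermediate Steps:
$O = 8$ ($O = 4 \cdot 2 = 8$)
$57 \left(\left(-4\right) \left(-18\right)\right) + O = 57 \left(\left(-4\right) \left(-18\right)\right) + 8 = 57 \cdot 72 + 8 = 4104 + 8 = 4112$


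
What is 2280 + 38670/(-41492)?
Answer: 47281545/20746 ≈ 2279.1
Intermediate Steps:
2280 + 38670/(-41492) = 2280 + 38670*(-1/41492) = 2280 - 19335/20746 = 47281545/20746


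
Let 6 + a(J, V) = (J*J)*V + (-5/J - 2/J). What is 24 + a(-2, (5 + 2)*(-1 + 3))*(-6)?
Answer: -297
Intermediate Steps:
a(J, V) = -6 - 7/J + V*J**2 (a(J, V) = -6 + ((J*J)*V + (-5/J - 2/J)) = -6 + (J**2*V - 7/J) = -6 + (V*J**2 - 7/J) = -6 + (-7/J + V*J**2) = -6 - 7/J + V*J**2)
24 + a(-2, (5 + 2)*(-1 + 3))*(-6) = 24 + (-6 - 7/(-2) + ((5 + 2)*(-1 + 3))*(-2)**2)*(-6) = 24 + (-6 - 7*(-1/2) + (7*2)*4)*(-6) = 24 + (-6 + 7/2 + 14*4)*(-6) = 24 + (-6 + 7/2 + 56)*(-6) = 24 + (107/2)*(-6) = 24 - 321 = -297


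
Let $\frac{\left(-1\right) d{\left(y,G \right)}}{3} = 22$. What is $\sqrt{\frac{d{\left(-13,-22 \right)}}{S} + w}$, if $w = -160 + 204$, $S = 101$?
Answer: $\frac{\sqrt{442178}}{101} \approx 6.5838$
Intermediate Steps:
$d{\left(y,G \right)} = -66$ ($d{\left(y,G \right)} = \left(-3\right) 22 = -66$)
$w = 44$
$\sqrt{\frac{d{\left(-13,-22 \right)}}{S} + w} = \sqrt{- \frac{66}{101} + 44} = \sqrt{\frac{4378}{101}} = \frac{\sqrt{442178}}{101}$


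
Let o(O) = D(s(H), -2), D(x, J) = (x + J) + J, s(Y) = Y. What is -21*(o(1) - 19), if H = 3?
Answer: 420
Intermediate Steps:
D(x, J) = x + 2*J (D(x, J) = (J + x) + J = x + 2*J)
o(O) = -1 (o(O) = 3 + 2*(-2) = 3 - 4 = -1)
-21*(o(1) - 19) = -21*(-1 - 19) = -21*(-20) = 420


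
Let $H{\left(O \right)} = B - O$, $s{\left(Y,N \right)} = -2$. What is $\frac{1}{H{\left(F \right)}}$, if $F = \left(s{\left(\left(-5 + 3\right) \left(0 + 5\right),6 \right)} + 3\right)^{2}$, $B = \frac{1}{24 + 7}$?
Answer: $- \frac{31}{30} \approx -1.0333$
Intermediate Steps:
$B = \frac{1}{31} \approx 0.032258$
$F = 1$ ($F = \left(-2 + 3\right)^{2} = 1^{2} = 1$)
$H{\left(O \right)} = \frac{1}{31} - O$
$\frac{1}{H{\left(F \right)}} = \frac{1}{\frac{1}{31} - 1} = \frac{1}{- \frac{30}{31}} = - \frac{31}{30}$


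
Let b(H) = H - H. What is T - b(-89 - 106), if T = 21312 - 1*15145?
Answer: 6167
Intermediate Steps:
b(H) = 0
T = 6167 (T = 21312 - 15145 = 6167)
T - b(-89 - 106) = 6167 - 1*0 = 6167 + 0 = 6167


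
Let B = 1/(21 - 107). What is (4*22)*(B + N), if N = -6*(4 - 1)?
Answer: -68156/43 ≈ -1585.0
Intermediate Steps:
N = -18 (N = -6*3 = -18)
B = -1/86 (B = 1/(-86) = -1/86 ≈ -0.011628)
(4*22)*(B + N) = (4*22)*(-1/86 - 18) = 88*(-1549/86) = -68156/43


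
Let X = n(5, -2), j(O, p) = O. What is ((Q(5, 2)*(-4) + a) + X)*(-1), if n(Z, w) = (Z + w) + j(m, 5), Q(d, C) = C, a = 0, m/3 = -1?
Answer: 8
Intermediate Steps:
m = -3 (m = 3*(-1) = -3)
n(Z, w) = -3 + Z + w (n(Z, w) = (Z + w) - 3 = -3 + Z + w)
X = 0 (X = -3 + 5 - 2 = 0)
((Q(5, 2)*(-4) + a) + X)*(-1) = ((2*(-4) + 0) + 0)*(-1) = ((-8 + 0) + 0)*(-1) = (-8 + 0)*(-1) = -8*(-1) = 8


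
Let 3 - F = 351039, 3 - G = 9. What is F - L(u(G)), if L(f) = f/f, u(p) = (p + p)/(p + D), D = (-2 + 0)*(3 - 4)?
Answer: -351037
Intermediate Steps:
G = -6 (G = 3 - 1*9 = 3 - 9 = -6)
D = 2 (D = -2*(-1) = 2)
u(p) = 2*p/(2 + p) (u(p) = (p + p)/(p + 2) = (2*p)/(2 + p) = 2*p/(2 + p))
F = -351036 (F = 3 - 1*351039 = 3 - 351039 = -351036)
L(f) = 1
F - L(u(G)) = -351036 - 1*1 = -351036 - 1 = -351037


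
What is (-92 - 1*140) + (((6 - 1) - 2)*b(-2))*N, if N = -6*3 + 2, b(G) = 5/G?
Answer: -112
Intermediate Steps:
N = -16 (N = -18 + 2 = -16)
(-92 - 1*140) + (((6 - 1) - 2)*b(-2))*N = (-92 - 1*140) + (((6 - 1) - 2)*(5/(-2)))*(-16) = (-92 - 140) + ((5 - 2)*(5*(-1/2)))*(-16) = -232 + (3*(-5/2))*(-16) = -232 - 15/2*(-16) = -232 + 120 = -112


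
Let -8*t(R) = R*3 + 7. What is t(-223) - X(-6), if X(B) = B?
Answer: 355/4 ≈ 88.750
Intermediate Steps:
t(R) = -7/8 - 3*R/8 (t(R) = -(R*3 + 7)/8 = -(3*R + 7)/8 = -(7 + 3*R)/8 = -7/8 - 3*R/8)
t(-223) - X(-6) = (-7/8 - 3/8*(-223)) - 1*(-6) = (-7/8 + 669/8) + 6 = 331/4 + 6 = 355/4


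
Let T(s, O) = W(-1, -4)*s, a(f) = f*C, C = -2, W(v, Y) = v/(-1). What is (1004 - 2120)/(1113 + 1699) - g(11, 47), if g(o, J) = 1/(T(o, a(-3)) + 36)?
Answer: -13816/33041 ≈ -0.41815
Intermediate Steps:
W(v, Y) = -v (W(v, Y) = v*(-1) = -v)
a(f) = -2*f (a(f) = f*(-2) = -2*f)
T(s, O) = s (T(s, O) = (-1*(-1))*s = 1*s = s)
g(o, J) = 1/(36 + o) (g(o, J) = 1/(o + 36) = 1/(36 + o))
(1004 - 2120)/(1113 + 1699) - g(11, 47) = (1004 - 2120)/(1113 + 1699) - 1/(36 + 11) = -1116/2812 - 1/47 = -1116*1/2812 - 1*1/47 = -279/703 - 1/47 = -13816/33041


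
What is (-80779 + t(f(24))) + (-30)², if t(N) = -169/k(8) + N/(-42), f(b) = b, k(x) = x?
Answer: -4474439/56 ≈ -79901.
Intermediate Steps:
t(N) = -169/8 - N/42 (t(N) = -169/8 + N/(-42) = -169*⅛ + N*(-1/42) = -169/8 - N/42)
(-80779 + t(f(24))) + (-30)² = (-80779 + (-169/8 - 1/42*24)) + (-30)² = (-80779 + (-169/8 - 4/7)) + 900 = (-80779 - 1215/56) + 900 = -4524839/56 + 900 = -4474439/56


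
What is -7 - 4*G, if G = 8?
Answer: -39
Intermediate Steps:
-7 - 4*G = -7 - 4*8 = -7 - 32 = -39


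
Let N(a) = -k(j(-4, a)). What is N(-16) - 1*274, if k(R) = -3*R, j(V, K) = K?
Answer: -322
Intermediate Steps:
N(a) = 3*a (N(a) = -(-3)*a = 3*a)
N(-16) - 1*274 = 3*(-16) - 1*274 = -48 - 274 = -322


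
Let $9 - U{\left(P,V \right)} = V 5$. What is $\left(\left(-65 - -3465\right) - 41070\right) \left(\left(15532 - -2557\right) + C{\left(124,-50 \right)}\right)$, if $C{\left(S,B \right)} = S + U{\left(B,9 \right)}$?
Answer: $-684727590$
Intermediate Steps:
$U{\left(P,V \right)} = 9 - 5 V$ ($U{\left(P,V \right)} = 9 - V 5 = 9 - 5 V$)
$C{\left(S,B \right)} = -36 + S$ ($C{\left(S,B \right)} = S + \left(9 - 45\right) = S - 36 = -36 + S$)
$\left(\left(-65 - -3465\right) - 41070\right) \left(\left(15532 - -2557\right) + C{\left(124,-50 \right)}\right) = \left(\left(-65 - -3465\right) - 41070\right) \left(\left(15532 - -2557\right) + \left(-36 + 124\right)\right) = \left(\left(-65 + 3465\right) - 41070\right) \left(\left(15532 + 2557\right) + 88\right) = \left(3400 - 41070\right) \left(18089 + 88\right) = \left(-37670\right) 18177 = -684727590$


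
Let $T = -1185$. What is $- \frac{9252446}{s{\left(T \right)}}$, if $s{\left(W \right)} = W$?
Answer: $\frac{9252446}{1185} \approx 7808.0$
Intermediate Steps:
$- \frac{9252446}{s{\left(T \right)}} = - \frac{9252446}{-1185} = \left(-9252446\right) \left(- \frac{1}{1185}\right) = \frac{9252446}{1185}$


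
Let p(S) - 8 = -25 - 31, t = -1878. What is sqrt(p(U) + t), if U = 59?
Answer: 3*I*sqrt(214) ≈ 43.886*I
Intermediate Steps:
p(S) = -48 (p(S) = 8 + (-25 - 31) = 8 - 56 = -48)
sqrt(p(U) + t) = sqrt(-48 - 1878) = sqrt(-1926) = 3*I*sqrt(214)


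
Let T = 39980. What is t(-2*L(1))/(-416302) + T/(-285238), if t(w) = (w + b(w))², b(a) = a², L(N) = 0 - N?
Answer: -4163505632/29686287469 ≈ -0.14025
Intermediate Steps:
L(N) = -N
t(w) = (w + w²)²
t(-2*L(1))/(-416302) + T/(-285238) = ((-(-2))²*(1 - (-2))²)/(-416302) + 39980/(-285238) = ((-2*(-1))²*(1 - 2*(-1))²)*(-1/416302) + 39980*(-1/285238) = (2²*(1 + 2)²)*(-1/416302) - 19990/142619 = (4*3²)*(-1/416302) - 19990/142619 = (4*9)*(-1/416302) - 19990/142619 = 36*(-1/416302) - 19990/142619 = -18/208151 - 19990/142619 = -4163505632/29686287469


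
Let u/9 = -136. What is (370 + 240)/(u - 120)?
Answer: -305/672 ≈ -0.45387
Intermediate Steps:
u = -1224 (u = 9*(-136) = -1224)
(370 + 240)/(u - 120) = (370 + 240)/(-1224 - 120) = 610/(-1344) = 610*(-1/1344) = -305/672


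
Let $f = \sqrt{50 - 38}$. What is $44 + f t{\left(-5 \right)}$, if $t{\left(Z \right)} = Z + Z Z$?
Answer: $44 + 40 \sqrt{3} \approx 113.28$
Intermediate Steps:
$f = 2 \sqrt{3}$ ($f = \sqrt{12} = 2 \sqrt{3} \approx 3.4641$)
$t{\left(Z \right)} = Z + Z^{2}$
$44 + f t{\left(-5 \right)} = 44 + 2 \sqrt{3} \left(- 5 \left(1 - 5\right)\right) = 44 + 2 \sqrt{3} \left(\left(-5\right) \left(-4\right)\right) = 44 + 2 \sqrt{3} \cdot 20 = 44 + 40 \sqrt{3}$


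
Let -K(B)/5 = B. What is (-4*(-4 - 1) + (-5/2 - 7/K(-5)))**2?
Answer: 741321/2500 ≈ 296.53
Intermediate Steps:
K(B) = -5*B
(-4*(-4 - 1) + (-5/2 - 7/K(-5)))**2 = (-4*(-4 - 1) + (-5/2 - 7/((-5*(-5)))))**2 = (-4*(-5) + (-5*1/2 - 7/25))**2 = (20 + (-5/2 - 7*1/25))**2 = (20 + (-5/2 - 7/25))**2 = (20 - 139/50)**2 = (861/50)**2 = 741321/2500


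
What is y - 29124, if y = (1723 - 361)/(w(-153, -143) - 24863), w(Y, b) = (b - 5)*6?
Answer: -749973486/25751 ≈ -29124.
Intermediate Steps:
w(Y, b) = -30 + 6*b (w(Y, b) = (-5 + b)*6 = -30 + 6*b)
y = -1362/25751 (y = (1723 - 361)/((-30 + 6*(-143)) - 24863) = 1362/((-30 - 858) - 24863) = 1362/(-888 - 24863) = 1362/(-25751) = 1362*(-1/25751) = -1362/25751 ≈ -0.052891)
y - 29124 = -1362/25751 - 29124 = -749973486/25751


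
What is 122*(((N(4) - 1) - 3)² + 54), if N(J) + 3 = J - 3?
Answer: 10980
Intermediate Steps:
N(J) = -6 + J (N(J) = -3 + (J - 3) = -3 + (-3 + J) = -6 + J)
122*(((N(4) - 1) - 3)² + 54) = 122*((((-6 + 4) - 1) - 3)² + 54) = 122*(((-2 - 1) - 3)² + 54) = 122*((-3 - 3)² + 54) = 122*((-6)² + 54) = 122*(36 + 54) = 122*90 = 10980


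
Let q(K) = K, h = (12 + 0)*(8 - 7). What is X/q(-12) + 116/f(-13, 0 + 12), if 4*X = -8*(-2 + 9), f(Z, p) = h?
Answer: 65/6 ≈ 10.833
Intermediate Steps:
h = 12 (h = 12*1 = 12)
f(Z, p) = 12
X = -14 (X = (-8*(-2 + 9))/4 = (-8*7)/4 = (¼)*(-56) = -14)
X/q(-12) + 116/f(-13, 0 + 12) = -14/(-12) + 116/12 = -14*(-1/12) + 116*(1/12) = 7/6 + 29/3 = 65/6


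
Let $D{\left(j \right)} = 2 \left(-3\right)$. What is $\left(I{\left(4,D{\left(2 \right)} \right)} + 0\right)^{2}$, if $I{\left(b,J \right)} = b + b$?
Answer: $64$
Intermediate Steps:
$D{\left(j \right)} = -6$
$I{\left(b,J \right)} = 2 b$
$\left(I{\left(4,D{\left(2 \right)} \right)} + 0\right)^{2} = \left(2 \cdot 4 + 0\right)^{2} = \left(8 + 0\right)^{2} = 8^{2} = 64$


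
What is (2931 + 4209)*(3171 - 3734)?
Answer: -4019820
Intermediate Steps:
(2931 + 4209)*(3171 - 3734) = 7140*(-563) = -4019820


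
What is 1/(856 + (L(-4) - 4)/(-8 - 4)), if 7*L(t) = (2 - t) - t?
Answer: 14/11987 ≈ 0.0011679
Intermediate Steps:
L(t) = 2/7 - 2*t/7 (L(t) = ((2 - t) - t)/7 = (2 - 2*t)/7 = 2/7 - 2*t/7)
1/(856 + (L(-4) - 4)/(-8 - 4)) = 1/(856 + ((2/7 - 2/7*(-4)) - 4)/(-8 - 4)) = 1/(856 + ((2/7 + 8/7) - 4)/(-12)) = 1/(856 + (10/7 - 4)*(-1/12)) = 1/(856 - 18/7*(-1/12)) = 1/(856 + 3/14) = 1/(11987/14) = 14/11987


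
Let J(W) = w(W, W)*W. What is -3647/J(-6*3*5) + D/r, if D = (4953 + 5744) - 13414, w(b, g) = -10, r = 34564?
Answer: -8031263/1944225 ≈ -4.1308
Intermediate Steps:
J(W) = -10*W
D = -2717 (D = 10697 - 13414 = -2717)
-3647/J(-6*3*5) + D/r = -3647/((-10*(-6*3)*5)) - 2717/34564 = -3647/((-(-180)*5)) - 2717*1/34564 = -3647/((-10*(-90))) - 2717/34564 = -3647/900 - 2717/34564 = -8031263/1944225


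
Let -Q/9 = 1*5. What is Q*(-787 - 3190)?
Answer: 178965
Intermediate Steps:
Q = -45 (Q = -9*5 = -45)
Q*(-787 - 3190) = -45*(-787 - 3190) = -45*(-3977) = 178965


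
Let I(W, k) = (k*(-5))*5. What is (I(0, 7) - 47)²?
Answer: 49284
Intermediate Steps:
I(W, k) = -25*k (I(W, k) = -5*k*5 = -25*k)
(I(0, 7) - 47)² = (-25*7 - 47)² = (-175 - 47)² = (-222)² = 49284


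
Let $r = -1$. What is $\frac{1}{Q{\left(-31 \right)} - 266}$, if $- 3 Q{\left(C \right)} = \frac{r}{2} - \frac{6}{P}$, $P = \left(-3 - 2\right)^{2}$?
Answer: $- \frac{150}{39863} \approx -0.0037629$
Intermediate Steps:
$P = 25$ ($P = \left(-5\right)^{2} = 25$)
$Q{\left(C \right)} = \frac{37}{150}$ ($Q{\left(C \right)} = - \frac{- \frac{1}{2} - \frac{6}{25}}{3} = \left(- \frac{1}{3}\right) \left(- \frac{37}{50}\right) = \frac{37}{150}$)
$\frac{1}{Q{\left(-31 \right)} - 266} = \frac{1}{\frac{37}{150} - 266} = \frac{1}{- \frac{39863}{150}} = - \frac{150}{39863}$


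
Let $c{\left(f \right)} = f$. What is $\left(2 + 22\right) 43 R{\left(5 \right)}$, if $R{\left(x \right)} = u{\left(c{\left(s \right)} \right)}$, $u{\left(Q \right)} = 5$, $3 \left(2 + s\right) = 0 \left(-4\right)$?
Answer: $5160$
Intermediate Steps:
$s = -2$ ($s = -2 + \frac{0 \left(-4\right)}{3} = -2 + \frac{1}{3} \cdot 0 = -2 + 0 = -2$)
$R{\left(x \right)} = 5$
$\left(2 + 22\right) 43 R{\left(5 \right)} = \left(2 + 22\right) 43 \cdot 5 = 24 \cdot 43 \cdot 5 = 1032 \cdot 5 = 5160$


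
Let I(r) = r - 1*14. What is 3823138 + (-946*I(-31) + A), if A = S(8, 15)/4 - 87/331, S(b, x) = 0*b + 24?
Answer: 1279551247/331 ≈ 3.8657e+6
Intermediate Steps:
I(r) = -14 + r (I(r) = r - 14 = -14 + r)
S(b, x) = 24 (S(b, x) = 0 + 24 = 24)
A = 1899/331 (A = 24/4 - 87/331 = 24*(¼) - 87*1/331 = 6 - 87/331 = 1899/331 ≈ 5.7372)
3823138 + (-946*I(-31) + A) = 3823138 + (-946*(-14 - 31) + 1899/331) = 3823138 + (-946*(-45) + 1899/331) = 3823138 + (42570 + 1899/331) = 3823138 + 14092569/331 = 1279551247/331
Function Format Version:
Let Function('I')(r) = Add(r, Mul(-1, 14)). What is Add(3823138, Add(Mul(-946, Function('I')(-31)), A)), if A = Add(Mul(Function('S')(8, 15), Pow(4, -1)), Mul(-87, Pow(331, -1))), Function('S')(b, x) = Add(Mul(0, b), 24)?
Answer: Rational(1279551247, 331) ≈ 3.8657e+6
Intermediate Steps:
Function('I')(r) = Add(-14, r) (Function('I')(r) = Add(r, -14) = Add(-14, r))
Function('S')(b, x) = 24 (Function('S')(b, x) = Add(0, 24) = 24)
A = Rational(1899, 331) (A = Add(Mul(24, Pow(4, -1)), Mul(-87, Pow(331, -1))) = Add(Mul(24, Rational(1, 4)), Mul(-87, Rational(1, 331))) = Add(6, Rational(-87, 331)) = Rational(1899, 331) ≈ 5.7372)
Add(3823138, Add(Mul(-946, Function('I')(-31)), A)) = Add(3823138, Add(Mul(-946, Add(-14, -31)), Rational(1899, 331))) = Add(3823138, Add(Mul(-946, -45), Rational(1899, 331))) = Add(3823138, Add(42570, Rational(1899, 331))) = Add(3823138, Rational(14092569, 331)) = Rational(1279551247, 331)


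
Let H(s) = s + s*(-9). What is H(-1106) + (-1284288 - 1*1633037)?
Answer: -2908477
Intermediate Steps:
H(s) = -8*s (H(s) = s - 9*s = -8*s)
H(-1106) + (-1284288 - 1*1633037) = -8*(-1106) + (-1284288 - 1*1633037) = 8848 + (-1284288 - 1633037) = 8848 - 2917325 = -2908477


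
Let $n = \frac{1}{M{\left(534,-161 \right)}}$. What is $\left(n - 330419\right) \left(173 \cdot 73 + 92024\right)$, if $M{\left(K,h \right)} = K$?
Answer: $- \frac{18465367245485}{534} \approx -3.4579 \cdot 10^{10}$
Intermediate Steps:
$n = \frac{1}{534} \approx 0.0018727$
$\left(n - 330419\right) \left(173 \cdot 73 + 92024\right) = \left(\frac{1}{534} - 330419\right) \left(173 \cdot 73 + 92024\right) = - \frac{176443745 \left(12629 + 92024\right)}{534} = \left(- \frac{176443745}{534}\right) 104653 = - \frac{18465367245485}{534}$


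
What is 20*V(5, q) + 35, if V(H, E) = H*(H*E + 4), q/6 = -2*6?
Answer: -35565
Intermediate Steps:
q = -72 (q = 6*(-2*6) = 6*(-12) = -72)
V(H, E) = H*(4 + E*H) (V(H, E) = H*(E*H + 4) = H*(4 + E*H))
20*V(5, q) + 35 = 20*(5*(4 - 72*5)) + 35 = 20*(5*(4 - 360)) + 35 = 20*(5*(-356)) + 35 = 20*(-1780) + 35 = -35600 + 35 = -35565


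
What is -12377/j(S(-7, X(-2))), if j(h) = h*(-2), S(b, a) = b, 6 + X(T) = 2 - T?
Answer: -12377/14 ≈ -884.07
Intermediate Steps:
X(T) = -4 - T (X(T) = -6 + (2 - T) = -4 - T)
j(h) = -2*h
-12377/j(S(-7, X(-2))) = -12377/((-2*(-7))) = -12377/14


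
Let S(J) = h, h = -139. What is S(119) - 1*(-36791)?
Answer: 36652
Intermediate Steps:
S(J) = -139
S(119) - 1*(-36791) = -139 - 1*(-36791) = -139 + 36791 = 36652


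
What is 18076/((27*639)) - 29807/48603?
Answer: 121429219/279515853 ≈ 0.43443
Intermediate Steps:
18076/((27*639)) - 29807/48603 = 18076/17253 - 29807*1/48603 = 18076*(1/17253) - 29807/48603 = 18076/17253 - 29807/48603 = 121429219/279515853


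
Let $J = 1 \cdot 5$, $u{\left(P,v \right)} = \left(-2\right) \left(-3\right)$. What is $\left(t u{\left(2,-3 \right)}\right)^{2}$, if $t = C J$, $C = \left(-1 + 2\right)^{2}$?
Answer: $900$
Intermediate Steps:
$u{\left(P,v \right)} = 6$
$C = 1$ ($C = 1^{2} = 1$)
$J = 5$
$t = 5$ ($t = 1 \cdot 5 = 5$)
$\left(t u{\left(2,-3 \right)}\right)^{2} = \left(5 \cdot 6\right)^{2} = 30^{2} = 900$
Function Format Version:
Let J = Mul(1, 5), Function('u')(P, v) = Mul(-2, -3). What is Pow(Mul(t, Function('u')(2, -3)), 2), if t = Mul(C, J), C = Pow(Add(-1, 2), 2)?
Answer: 900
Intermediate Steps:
Function('u')(P, v) = 6
C = 1 (C = Pow(1, 2) = 1)
J = 5
t = 5 (t = Mul(1, 5) = 5)
Pow(Mul(t, Function('u')(2, -3)), 2) = Pow(Mul(5, 6), 2) = Pow(30, 2) = 900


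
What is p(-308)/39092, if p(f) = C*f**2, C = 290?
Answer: 237160/337 ≈ 703.74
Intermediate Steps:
p(f) = 290*f**2
p(-308)/39092 = (290*(-308)**2)/39092 = (290*94864)*(1/39092) = 27510560*(1/39092) = 237160/337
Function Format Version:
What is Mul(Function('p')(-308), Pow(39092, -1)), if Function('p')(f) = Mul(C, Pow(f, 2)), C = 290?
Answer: Rational(237160, 337) ≈ 703.74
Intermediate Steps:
Function('p')(f) = Mul(290, Pow(f, 2))
Mul(Function('p')(-308), Pow(39092, -1)) = Mul(Mul(290, Pow(-308, 2)), Pow(39092, -1)) = Mul(Mul(290, 94864), Rational(1, 39092)) = Mul(27510560, Rational(1, 39092)) = Rational(237160, 337)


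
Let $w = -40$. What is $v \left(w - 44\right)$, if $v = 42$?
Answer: $-3528$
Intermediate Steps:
$v \left(w - 44\right) = 42 \left(-40 - 44\right) = 42 \left(-84\right) = -3528$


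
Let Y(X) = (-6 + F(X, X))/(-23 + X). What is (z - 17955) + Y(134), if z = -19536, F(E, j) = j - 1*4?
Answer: -4161377/111 ≈ -37490.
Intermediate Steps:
F(E, j) = -4 + j (F(E, j) = j - 4 = -4 + j)
Y(X) = (-10 + X)/(-23 + X) (Y(X) = (-6 + (-4 + X))/(-23 + X) = (-10 + X)/(-23 + X))
(z - 17955) + Y(134) = (-19536 - 17955) + (-10 + 134)/(-23 + 134) = -37491 + 124/111 = -4161377/111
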